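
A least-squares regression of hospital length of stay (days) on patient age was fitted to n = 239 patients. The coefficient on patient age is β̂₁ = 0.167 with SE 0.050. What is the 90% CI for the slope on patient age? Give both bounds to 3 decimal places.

df = n − 2 = 239 − 2 = 237.
t* = t_{0.05, 237} = 1.651308.
Margin = t* × SE = 1.651308 × 0.050 = 0.08257.
CI: 0.167 ± 0.08257 → (0.084, 0.250).
With 90% confidence, each one-unit increase in patient age is associated with a change of between 0.084 and 0.250 days in hospital length of stay.

(0.084, 0.250)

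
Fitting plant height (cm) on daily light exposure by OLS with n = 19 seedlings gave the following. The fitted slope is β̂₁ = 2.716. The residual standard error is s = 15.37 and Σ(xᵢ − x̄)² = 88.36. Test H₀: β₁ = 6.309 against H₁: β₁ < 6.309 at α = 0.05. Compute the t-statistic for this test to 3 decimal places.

t = -2.197

SE(β̂₁) = s/√Sₓₓ = 15.37/√88.36 = 1.63511.
t = (2.716 − 6.309) / 1.63511 = -2.197.
df = n − 2 = 17.
One-sided p ≈ 0.0211, which is < 0.05, so reject H₀.
There is evidence that the true slope on daily light exposure is below 6.309 cm per unit.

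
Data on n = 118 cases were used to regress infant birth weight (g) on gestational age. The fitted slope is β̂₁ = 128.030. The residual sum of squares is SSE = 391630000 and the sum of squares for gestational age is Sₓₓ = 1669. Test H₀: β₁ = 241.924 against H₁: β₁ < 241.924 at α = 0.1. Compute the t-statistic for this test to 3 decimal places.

t = -2.532

MSE = SSE/(n − 2) = 391630000/116 = 3.37612e+06.
SE(β̂₁) = √(MSE/Sₓₓ) = √(3.37612e+06/1669) = 44.976.
t = (128.030 − 241.924) / 44.976 = -2.532.
df = n − 2 = 116.
One-sided p ≈ 0.0063, which is < 0.1, so reject H₀.
There is evidence that the true slope on gestational age is below 241.924 g per unit.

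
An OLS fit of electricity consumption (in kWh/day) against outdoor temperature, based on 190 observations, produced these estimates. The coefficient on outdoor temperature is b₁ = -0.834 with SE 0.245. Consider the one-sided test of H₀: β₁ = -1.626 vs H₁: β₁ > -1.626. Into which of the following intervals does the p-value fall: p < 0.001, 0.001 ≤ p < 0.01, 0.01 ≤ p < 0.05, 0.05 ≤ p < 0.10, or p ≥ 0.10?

p < 0.001

t = (-0.834 − (-1.626)) / 0.245 = 3.233.
df = n − 2 = 190 − 2 = 188.
One-sided p = P(T_{188} > t) ≈ 0.0007.
So p < 0.001.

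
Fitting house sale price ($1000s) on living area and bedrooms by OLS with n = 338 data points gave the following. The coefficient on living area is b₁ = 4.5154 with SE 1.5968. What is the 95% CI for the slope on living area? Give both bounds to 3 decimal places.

df = n − k − 1 = 338 − 2 − 1 = 335.
t* = t_{0.025, 335} = 1.967071.
Margin = t* × SE = 1.967071 × 1.5968 = 3.14102.
CI: 4.5154 ± 3.14102 → (1.374, 7.656).
With 95% confidence, each one-unit increase in living area is associated with a change of between 1.374 and 7.656 $1000s in house sale price, holding the other predictors fixed.

(1.374, 7.656)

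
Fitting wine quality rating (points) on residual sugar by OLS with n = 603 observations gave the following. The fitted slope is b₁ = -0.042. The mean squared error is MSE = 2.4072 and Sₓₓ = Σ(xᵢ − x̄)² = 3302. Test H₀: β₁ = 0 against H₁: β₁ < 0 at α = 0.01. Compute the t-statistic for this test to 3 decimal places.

SE(b₁) = √(MSE/Sₓₓ) = √(2.4072/3302) = 0.0270002.
t = -0.042 / 0.0270002 = -1.556.
df = n − 2 = 601.
One-sided p ≈ 0.0602, which is ≥ 0.01, so fail to reject H₀.
The data do not give significant evidence that the true slope on residual sugar is negative.

t = -1.556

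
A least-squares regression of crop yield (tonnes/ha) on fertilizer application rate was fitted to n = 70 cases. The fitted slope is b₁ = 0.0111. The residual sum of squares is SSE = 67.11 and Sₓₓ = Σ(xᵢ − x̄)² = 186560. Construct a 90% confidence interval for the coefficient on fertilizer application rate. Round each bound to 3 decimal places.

MSE = SSE/(n − 2) = 67.11/68 = 0.986912.
SE(b₁) = √(MSE/Sₓₓ) = √(0.986912/186560) = 0.00230001.
df = n − 2 = 68.
t* = t_{0.05, 68} = 1.667572.
Margin = t* × SE = 1.667572 × 0.00230001 = 0.00384.
CI: 0.0111 ± 0.00384 → (0.007, 0.015).
With 90% confidence, each one-unit increase in fertilizer application rate is associated with a change of between 0.007 and 0.015 tonnes/ha in crop yield.

(0.007, 0.015)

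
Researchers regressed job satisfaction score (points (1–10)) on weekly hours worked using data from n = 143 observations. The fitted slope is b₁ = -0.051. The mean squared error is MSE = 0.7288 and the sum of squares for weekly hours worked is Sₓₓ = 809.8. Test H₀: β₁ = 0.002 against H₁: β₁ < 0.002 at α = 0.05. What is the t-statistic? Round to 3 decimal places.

SE(b₁) = √(MSE/Sₓₓ) = √(0.7288/809.8) = 0.0299996.
t = (-0.051 − 0.002) / 0.0299996 = -1.767.
df = n − 2 = 141.
One-sided p ≈ 0.0397, which is < 0.05, so reject H₀.
There is evidence that the true slope on weekly hours worked is below 0.002 points (1–10) per unit.

t = -1.767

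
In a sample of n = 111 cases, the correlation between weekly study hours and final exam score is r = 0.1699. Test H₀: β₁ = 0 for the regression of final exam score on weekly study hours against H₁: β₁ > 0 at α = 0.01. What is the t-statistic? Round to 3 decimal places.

t = r·√(n − 2)/√(1 − r²) = 0.1699·√109/√0.971134 = 1.800.
df = n − 2 = 109.
One-sided p ≈ 0.0373, which is ≥ 0.01, so fail to reject H₀.
The data do not give significant evidence of a linear association between weekly study hours and final exam score.

t = 1.800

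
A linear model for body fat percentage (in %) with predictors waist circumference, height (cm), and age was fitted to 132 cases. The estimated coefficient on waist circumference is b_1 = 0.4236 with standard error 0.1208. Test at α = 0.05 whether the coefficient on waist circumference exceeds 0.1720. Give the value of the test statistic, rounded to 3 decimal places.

t = 2.083

H₀: β₁ = 0.1720 vs H₁: β₁ > 0.1720.
t = (b_1 − β₁⁰)/SE = (0.4236 − 0.1720) / 0.1208 = 2.083.
df = n − k − 1 = 132 − 3 − 1 = 128.
One-sided p ≈ 0.0196, which is < 0.05, so reject H₀.
There is evidence that the true slope on waist circumference exceeds 0.1720 % per unit, holding the other predictors fixed.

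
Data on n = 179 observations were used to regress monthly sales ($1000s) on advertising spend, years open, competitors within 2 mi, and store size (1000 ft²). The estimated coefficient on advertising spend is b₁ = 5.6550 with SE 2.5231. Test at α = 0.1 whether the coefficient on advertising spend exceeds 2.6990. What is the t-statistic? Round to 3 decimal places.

t = 1.172

H₀: β₁ = 2.6990 vs H₁: β₁ > 2.6990.
t = (b₁ − β₁⁰)/SE = (5.6550 − 2.6990) / 2.5231 = 1.172.
df = n − k − 1 = 179 − 4 − 1 = 174.
One-sided p ≈ 0.1215, which is ≥ 0.1, so fail to reject H₀.
The data do not give significant evidence that the true slope on advertising spend exceeds 2.6990 $1000s per unit, holding the other predictors fixed.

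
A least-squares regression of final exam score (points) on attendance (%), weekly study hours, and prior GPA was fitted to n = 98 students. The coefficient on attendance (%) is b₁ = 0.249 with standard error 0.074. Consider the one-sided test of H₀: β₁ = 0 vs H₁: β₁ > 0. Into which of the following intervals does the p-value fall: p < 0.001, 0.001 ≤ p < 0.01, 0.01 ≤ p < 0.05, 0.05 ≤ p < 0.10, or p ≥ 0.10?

t = 0.249 / 0.074 = 3.365.
df = n − k − 1 = 98 − 3 − 1 = 94.
One-sided p = P(T_{94} > t) ≈ 0.0006.
So p < 0.001.

p < 0.001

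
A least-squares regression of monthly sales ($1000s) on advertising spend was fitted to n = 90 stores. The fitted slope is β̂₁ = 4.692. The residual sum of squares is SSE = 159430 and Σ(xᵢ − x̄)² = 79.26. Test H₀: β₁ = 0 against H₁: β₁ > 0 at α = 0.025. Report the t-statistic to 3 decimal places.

MSE = SSE/(n − 2) = 159430/88 = 1811.7.
SE(β̂₁) = √(MSE/Sₓₓ) = √(1811.7/79.26) = 4.78098.
t = 4.692 / 4.78098 = 0.981.
df = n − 2 = 88.
One-sided p ≈ 0.1645, which is ≥ 0.025, so fail to reject H₀.
The data do not give significant evidence that the true slope on advertising spend is positive.

t = 0.981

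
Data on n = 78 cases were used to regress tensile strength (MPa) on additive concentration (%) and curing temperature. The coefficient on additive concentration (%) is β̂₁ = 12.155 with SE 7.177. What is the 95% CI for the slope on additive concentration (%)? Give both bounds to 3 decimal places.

(-2.142, 26.452)

df = n − k − 1 = 78 − 2 − 1 = 75.
t* = t_{0.025, 75} = 1.992102.
Margin = t* × SE = 1.992102 × 7.177 = 14.29732.
CI: 12.155 ± 14.29732 → (-2.142, 26.452).
With 95% confidence, each one-unit increase in additive concentration (%) is associated with a change of between -2.142 and 26.452 MPa in tensile strength, holding the other predictors fixed.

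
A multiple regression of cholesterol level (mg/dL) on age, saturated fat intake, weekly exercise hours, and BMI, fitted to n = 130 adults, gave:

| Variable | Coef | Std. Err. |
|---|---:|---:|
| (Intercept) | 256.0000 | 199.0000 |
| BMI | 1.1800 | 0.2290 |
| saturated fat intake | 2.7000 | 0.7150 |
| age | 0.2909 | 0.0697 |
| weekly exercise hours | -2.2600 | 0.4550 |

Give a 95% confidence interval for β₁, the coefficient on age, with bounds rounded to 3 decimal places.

(0.153, 0.429)

Read off: b = 0.2909, SE = 0.0697 for age.
df = n − k − 1 = 130 − 4 − 1 = 125.
t* = t_{0.025, 125} = 1.979124.
Margin = t* × SE = 1.979124 × 0.0697 = 0.13794.
CI: 0.2909 ± 0.13794 → (0.153, 0.429).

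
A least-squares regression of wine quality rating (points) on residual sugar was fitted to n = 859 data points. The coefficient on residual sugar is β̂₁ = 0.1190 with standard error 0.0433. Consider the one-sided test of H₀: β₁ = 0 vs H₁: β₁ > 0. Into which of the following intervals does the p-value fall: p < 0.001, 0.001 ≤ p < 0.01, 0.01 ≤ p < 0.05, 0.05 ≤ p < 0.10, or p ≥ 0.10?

t = 0.1190 / 0.0433 = 2.748.
df = n − 2 = 859 − 2 = 857.
One-sided p = P(T_{857} > t) ≈ 0.0031.
So 0.001 ≤ p < 0.01.

0.001 ≤ p < 0.01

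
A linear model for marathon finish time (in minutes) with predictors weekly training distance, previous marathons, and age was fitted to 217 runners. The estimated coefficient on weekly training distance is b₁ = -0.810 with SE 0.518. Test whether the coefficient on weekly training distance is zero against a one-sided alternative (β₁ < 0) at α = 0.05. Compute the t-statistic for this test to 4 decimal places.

H₀: β₁ = 0 vs H₁: β₁ < 0.
t = (b₁ − β₁⁰)/SE = -0.810 / 0.518 = -1.5637.
df = n − k − 1 = 217 − 3 − 1 = 213.
One-sided p ≈ 0.0597, which is ≥ 0.05, so fail to reject H₀.
The data do not give significant evidence that the true slope on weekly training distance is negative, holding the other predictors fixed.

t = -1.5637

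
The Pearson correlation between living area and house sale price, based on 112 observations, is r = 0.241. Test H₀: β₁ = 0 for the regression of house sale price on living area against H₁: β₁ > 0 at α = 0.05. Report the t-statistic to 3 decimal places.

t = r·√(n − 2)/√(1 − r²) = 0.241·√110/√0.941919 = 2.604.
df = n − 2 = 110.
One-sided p ≈ 0.0052, which is < 0.05, so reject H₀.
There is evidence of a linear association between living area and house sale price.

t = 2.604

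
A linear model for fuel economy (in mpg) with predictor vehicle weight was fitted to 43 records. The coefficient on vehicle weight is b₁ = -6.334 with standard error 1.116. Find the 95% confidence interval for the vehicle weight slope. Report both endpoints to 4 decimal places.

df = n − 2 = 43 − 2 = 41.
t* = t_{0.025, 41} = 2.019541.
Margin = t* × SE = 2.019541 × 1.116 = 2.253808.
CI: -6.334 ± 2.253808 → (-8.5878, -4.0802).
With 95% confidence, each one-unit increase in vehicle weight is associated with a change of between -8.5878 and -4.0802 mpg in fuel economy.

(-8.5878, -4.0802)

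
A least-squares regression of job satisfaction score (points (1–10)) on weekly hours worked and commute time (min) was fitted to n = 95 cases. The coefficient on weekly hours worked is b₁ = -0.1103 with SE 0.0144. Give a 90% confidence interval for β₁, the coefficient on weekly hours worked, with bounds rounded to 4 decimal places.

(-0.1342, -0.0864)

df = n − k − 1 = 95 − 2 − 1 = 92.
t* = t_{0.05, 92} = 1.661585.
Margin = t* × SE = 1.661585 × 0.0144 = 0.023927.
CI: -0.1103 ± 0.023927 → (-0.1342, -0.0864).
With 90% confidence, each one-unit increase in weekly hours worked is associated with a change of between -0.1342 and -0.0864 points (1–10) in job satisfaction score, holding the other predictors fixed.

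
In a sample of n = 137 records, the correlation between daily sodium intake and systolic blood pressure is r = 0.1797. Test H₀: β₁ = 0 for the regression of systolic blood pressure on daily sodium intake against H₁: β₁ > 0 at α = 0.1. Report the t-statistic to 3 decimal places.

t = 2.122

t = r·√(n − 2)/√(1 − r²) = 0.1797·√135/√0.967708 = 2.122.
df = n − 2 = 135.
One-sided p ≈ 0.0178, which is < 0.1, so reject H₀.
There is evidence of a linear association between daily sodium intake and systolic blood pressure.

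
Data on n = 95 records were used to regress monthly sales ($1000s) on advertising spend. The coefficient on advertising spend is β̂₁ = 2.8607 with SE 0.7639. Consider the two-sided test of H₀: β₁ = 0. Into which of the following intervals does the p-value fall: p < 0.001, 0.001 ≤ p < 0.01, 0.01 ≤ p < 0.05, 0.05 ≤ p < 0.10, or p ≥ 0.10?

t = 2.8607 / 0.7639 = 3.745.
df = n − 2 = 95 − 2 = 93.
Two-sided p = 2·P(T_{93} > |t|) ≈ 0.0003.
So p < 0.001.

p < 0.001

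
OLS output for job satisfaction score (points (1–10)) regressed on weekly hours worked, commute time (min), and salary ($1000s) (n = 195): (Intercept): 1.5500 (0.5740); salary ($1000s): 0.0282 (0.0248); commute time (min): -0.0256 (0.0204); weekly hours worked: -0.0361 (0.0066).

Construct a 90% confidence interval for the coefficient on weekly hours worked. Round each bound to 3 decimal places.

(-0.047, -0.025)

Read off: b = -0.0361, SE = 0.0066 for weekly hours worked.
df = n − k − 1 = 195 − 3 − 1 = 191.
t* = t_{0.05, 191} = 1.652871.
Margin = t* × SE = 1.652871 × 0.0066 = 0.01091.
CI: -0.0361 ± 0.01091 → (-0.047, -0.025).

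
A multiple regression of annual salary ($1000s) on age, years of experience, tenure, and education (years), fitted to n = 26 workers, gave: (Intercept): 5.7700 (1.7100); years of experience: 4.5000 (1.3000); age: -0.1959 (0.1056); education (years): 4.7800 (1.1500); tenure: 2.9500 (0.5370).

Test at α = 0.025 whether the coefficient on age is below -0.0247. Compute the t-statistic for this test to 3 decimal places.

Read off: b = -0.1959, SE = 0.1056 for age.
H₀: β₁ = -0.0247 vs H₁: β₁ < -0.0247.
t = (-0.1959 − (-0.0247)) / 0.1056 = -1.621.
df = n − k − 1 = 26 − 4 − 1 = 21.
One-sided p ≈ 0.0599, which is ≥ 0.025, so fail to reject H₀.
The data do not give significant evidence that the true slope on age is below -0.0247 $1000s per unit, holding the other predictors fixed.

t = -1.621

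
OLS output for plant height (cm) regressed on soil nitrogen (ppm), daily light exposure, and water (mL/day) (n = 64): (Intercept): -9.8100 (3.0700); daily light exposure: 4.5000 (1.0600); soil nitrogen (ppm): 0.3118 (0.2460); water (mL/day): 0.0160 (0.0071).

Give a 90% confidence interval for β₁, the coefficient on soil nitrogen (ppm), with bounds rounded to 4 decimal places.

(-0.0992, 0.7228)

Read off: b = 0.3118, SE = 0.2460 for soil nitrogen (ppm).
df = n − k − 1 = 64 − 3 − 1 = 60.
t* = t_{0.05, 60} = 1.670649.
Margin = t* × SE = 1.670649 × 0.2460 = 0.410980.
CI: 0.3118 ± 0.410980 → (-0.0992, 0.7228).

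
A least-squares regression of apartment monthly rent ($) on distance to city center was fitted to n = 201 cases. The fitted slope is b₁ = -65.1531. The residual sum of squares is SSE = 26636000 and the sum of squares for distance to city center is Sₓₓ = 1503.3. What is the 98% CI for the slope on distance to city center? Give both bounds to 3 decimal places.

MSE = SSE/(n − 2) = 26636000/199 = 133849.
SE(b₁) = √(MSE/Sₓₓ) = √(133849/1503.3) = 9.43594.
df = n − 2 = 199.
t* = t_{0.01, 199} = 2.345232.
Margin = t* × SE = 2.345232 × 9.43594 = 22.12947.
CI: -65.1531 ± 22.12947 → (-87.283, -43.024).
With 98% confidence, each one-unit increase in distance to city center is associated with a change of between -87.283 and -43.024 $ in apartment monthly rent.

(-87.283, -43.024)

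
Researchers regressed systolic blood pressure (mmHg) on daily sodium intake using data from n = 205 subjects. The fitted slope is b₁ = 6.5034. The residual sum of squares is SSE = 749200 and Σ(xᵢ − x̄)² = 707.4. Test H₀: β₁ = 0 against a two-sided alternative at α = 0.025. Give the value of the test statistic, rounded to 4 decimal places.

MSE = SSE/(n − 2) = 749200/203 = 3690.64.
SE(b₁) = √(MSE/Sₓₓ) = √(3690.64/707.4) = 2.28412.
t = 6.5034 / 2.28412 = 2.8472.
df = n − 2 = 203.
Two-sided p ≈ 0.0049, which is < 0.025, so reject H₀.
There is evidence that daily sodium intake is associated with systolic blood pressure.

t = 2.8472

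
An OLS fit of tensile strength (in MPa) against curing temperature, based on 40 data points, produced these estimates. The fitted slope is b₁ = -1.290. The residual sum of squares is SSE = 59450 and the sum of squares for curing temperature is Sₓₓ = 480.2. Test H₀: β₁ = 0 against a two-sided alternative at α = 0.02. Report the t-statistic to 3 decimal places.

MSE = SSE/(n − 2) = 59450/38 = 1564.47.
SE(b₁) = √(MSE/Sₓₓ) = √(1564.47/480.2) = 1.80498.
t = -1.290 / 1.80498 = -0.715.
df = n − 2 = 38.
Two-sided p ≈ 0.4792, which is ≥ 0.02, so fail to reject H₀.
The data do not give significant evidence of an association between curing temperature and tensile strength.

t = -0.715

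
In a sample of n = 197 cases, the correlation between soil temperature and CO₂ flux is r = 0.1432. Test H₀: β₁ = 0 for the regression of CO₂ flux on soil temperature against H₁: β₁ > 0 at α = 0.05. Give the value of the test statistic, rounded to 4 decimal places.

t = 2.0205

t = r·√(n − 2)/√(1 − r²) = 0.1432·√195/√0.979494 = 2.0205.
df = n − 2 = 195.
One-sided p ≈ 0.0223, which is < 0.05, so reject H₀.
There is evidence of a linear association between soil temperature and CO₂ flux.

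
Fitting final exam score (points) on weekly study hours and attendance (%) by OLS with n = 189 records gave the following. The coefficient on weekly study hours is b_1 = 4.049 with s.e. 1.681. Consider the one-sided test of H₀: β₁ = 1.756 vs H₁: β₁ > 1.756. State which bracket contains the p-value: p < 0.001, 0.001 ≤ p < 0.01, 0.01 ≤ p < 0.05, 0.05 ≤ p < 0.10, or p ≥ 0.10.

t = (4.049 − 1.756) / 1.681 = 1.364.
df = n − k − 1 = 189 − 2 − 1 = 186.
One-sided p = P(T_{186} > t) ≈ 0.0871.
So 0.05 ≤ p < 0.10.

0.05 ≤ p < 0.10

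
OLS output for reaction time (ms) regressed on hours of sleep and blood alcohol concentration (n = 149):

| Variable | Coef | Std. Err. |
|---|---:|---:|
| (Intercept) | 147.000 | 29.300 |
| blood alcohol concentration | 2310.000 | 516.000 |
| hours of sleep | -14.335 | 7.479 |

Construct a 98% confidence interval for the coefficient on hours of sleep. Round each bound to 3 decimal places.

Read off: b = -14.335, SE = 7.479 for hours of sleep.
df = n − k − 1 = 149 − 2 − 1 = 146.
t* = t_{0.01, 146} = 2.35216.
Margin = t* × SE = 2.35216 × 7.479 = 17.59180.
CI: -14.335 ± 17.59180 → (-31.927, 3.257).

(-31.927, 3.257)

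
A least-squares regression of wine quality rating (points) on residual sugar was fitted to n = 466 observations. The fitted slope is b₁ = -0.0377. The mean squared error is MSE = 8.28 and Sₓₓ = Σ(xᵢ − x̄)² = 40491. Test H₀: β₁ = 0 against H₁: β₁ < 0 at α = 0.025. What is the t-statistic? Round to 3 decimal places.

SE(b₁) = √(MSE/Sₓₓ) = √(8.28/40491) = 0.0143.
t = -0.0377 / 0.0143 = -2.636.
df = n − 2 = 464.
One-sided p ≈ 0.0043, which is < 0.025, so reject H₀.
There is evidence that the true slope on residual sugar is negative.

t = -2.636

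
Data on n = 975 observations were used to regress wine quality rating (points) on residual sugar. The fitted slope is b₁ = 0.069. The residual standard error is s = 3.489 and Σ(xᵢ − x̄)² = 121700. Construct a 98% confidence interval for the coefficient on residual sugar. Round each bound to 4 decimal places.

(0.0457, 0.0923)

SE(b₁) = s/√Sₓₓ = 3.489/√121700 = 0.0100013.
df = n − 2 = 973.
t* = t_{0.01, 973} = 2.330186.
Margin = t* × SE = 2.330186 × 0.0100013 = 0.023305.
CI: 0.069 ± 0.023305 → (0.0457, 0.0923).
With 98% confidence, each one-unit increase in residual sugar is associated with a change of between 0.0457 and 0.0923 points in wine quality rating.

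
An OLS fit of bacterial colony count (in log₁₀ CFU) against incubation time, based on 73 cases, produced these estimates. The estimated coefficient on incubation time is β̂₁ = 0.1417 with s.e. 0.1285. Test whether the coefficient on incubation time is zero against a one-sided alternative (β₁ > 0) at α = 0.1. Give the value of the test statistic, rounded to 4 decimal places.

t = 1.1027

H₀: β₁ = 0 vs H₁: β₁ > 0.
t = (β̂₁ − β₁⁰)/SE = 0.1417 / 0.1285 = 1.1027.
df = n − 2 = 73 − 2 = 71.
One-sided p ≈ 0.1369, which is ≥ 0.1, so fail to reject H₀.
The data do not give significant evidence that the true slope on incubation time is positive.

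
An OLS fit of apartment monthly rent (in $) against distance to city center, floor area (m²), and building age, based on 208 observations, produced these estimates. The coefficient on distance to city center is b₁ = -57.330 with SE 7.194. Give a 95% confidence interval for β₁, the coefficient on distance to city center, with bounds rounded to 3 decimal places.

(-71.514, -43.146)

df = n − k − 1 = 208 − 3 − 1 = 204.
t* = t_{0.025, 204} = 1.971661.
Margin = t* × SE = 1.971661 × 7.194 = 14.18413.
CI: -57.330 ± 14.18413 → (-71.514, -43.146).
With 95% confidence, each one-unit increase in distance to city center is associated with a change of between -71.514 and -43.146 $ in apartment monthly rent, holding the other predictors fixed.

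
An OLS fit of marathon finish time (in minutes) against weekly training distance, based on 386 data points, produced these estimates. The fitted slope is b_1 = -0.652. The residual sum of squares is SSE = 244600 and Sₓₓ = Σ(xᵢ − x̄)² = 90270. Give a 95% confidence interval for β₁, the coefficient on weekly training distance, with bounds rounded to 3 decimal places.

MSE = SSE/(n − 2) = 244600/384 = 636.979.
SE(b_1) = √(MSE/Sₓₓ) = √(636.979/90270) = 0.0840022.
df = n − 2 = 384.
t* = t_{0.025, 384} = 1.966161.
Margin = t* × SE = 1.966161 × 0.0840022 = 0.16516.
CI: -0.652 ± 0.16516 → (-0.817, -0.487).
With 95% confidence, each one-unit increase in weekly training distance is associated with a change of between -0.817 and -0.487 minutes in marathon finish time.

(-0.817, -0.487)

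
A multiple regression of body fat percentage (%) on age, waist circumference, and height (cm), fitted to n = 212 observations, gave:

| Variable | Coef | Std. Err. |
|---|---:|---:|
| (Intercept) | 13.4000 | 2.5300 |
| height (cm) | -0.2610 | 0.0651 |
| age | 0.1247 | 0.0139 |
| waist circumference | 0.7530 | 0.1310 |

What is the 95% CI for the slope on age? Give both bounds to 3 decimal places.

(0.097, 0.152)

Read off: b = 0.1247, SE = 0.0139 for age.
df = n − k − 1 = 212 − 3 − 1 = 208.
t* = t_{0.025, 208} = 1.971435.
Margin = t* × SE = 1.971435 × 0.0139 = 0.02740.
CI: 0.1247 ± 0.02740 → (0.097, 0.152).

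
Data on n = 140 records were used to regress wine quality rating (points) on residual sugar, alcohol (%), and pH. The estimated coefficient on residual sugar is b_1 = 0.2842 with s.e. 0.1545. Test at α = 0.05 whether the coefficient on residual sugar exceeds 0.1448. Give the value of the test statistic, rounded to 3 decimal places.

H₀: β₁ = 0.1448 vs H₁: β₁ > 0.1448.
t = (b_1 − β₁⁰)/SE = (0.2842 − 0.1448) / 0.1545 = 0.902.
df = n − k − 1 = 140 − 3 − 1 = 136.
One-sided p ≈ 0.1843, which is ≥ 0.05, so fail to reject H₀.
The data do not give significant evidence that the true slope on residual sugar exceeds 0.1448 points per unit, holding the other predictors fixed.

t = 0.902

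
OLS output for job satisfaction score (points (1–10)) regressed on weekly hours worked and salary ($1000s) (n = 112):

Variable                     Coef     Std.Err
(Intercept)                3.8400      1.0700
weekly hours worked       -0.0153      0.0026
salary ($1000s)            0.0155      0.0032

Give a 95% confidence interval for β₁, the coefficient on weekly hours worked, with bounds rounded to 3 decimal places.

Read off: b = -0.0153, SE = 0.0026 for weekly hours worked.
df = n − k − 1 = 112 − 2 − 1 = 109.
t* = t_{0.025, 109} = 1.981967.
Margin = t* × SE = 1.981967 × 0.0026 = 0.00515.
CI: -0.0153 ± 0.00515 → (-0.020, -0.010).

(-0.020, -0.010)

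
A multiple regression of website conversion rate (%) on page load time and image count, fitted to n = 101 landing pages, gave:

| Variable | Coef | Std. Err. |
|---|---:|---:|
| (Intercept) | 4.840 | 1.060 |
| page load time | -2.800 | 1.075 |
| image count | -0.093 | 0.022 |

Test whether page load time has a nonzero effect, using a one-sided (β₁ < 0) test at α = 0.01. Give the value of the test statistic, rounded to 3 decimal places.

Read off: b = -2.800, SE = 1.075 for page load time.
H₀: β₁ = 0 vs H₁: β₁ < 0.
t = -2.800 / 1.075 = -2.605.
df = n − k − 1 = 101 − 2 − 1 = 98.
One-sided p ≈ 0.0053, which is < 0.01, so reject H₀.
There is evidence that the true slope on page load time is negative, holding the other predictors fixed.

t = -2.605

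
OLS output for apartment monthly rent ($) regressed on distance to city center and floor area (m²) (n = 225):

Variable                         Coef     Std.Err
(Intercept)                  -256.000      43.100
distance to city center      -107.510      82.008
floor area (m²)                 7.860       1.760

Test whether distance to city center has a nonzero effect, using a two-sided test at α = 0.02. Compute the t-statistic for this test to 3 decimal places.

Read off: b = -107.510, SE = 82.008 for distance to city center.
H₀: β₁ = 0 vs H₁: β₁ ≠ 0.
t = -107.510 / 82.008 = -1.311.
df = n − k − 1 = 225 − 2 − 1 = 222.
Two-sided p ≈ 0.1912, which is ≥ 0.02, so fail to reject H₀.
The data do not give significant evidence of an association between distance to city center and apartment monthly rent, after adjusting for the other predictors.

t = -1.311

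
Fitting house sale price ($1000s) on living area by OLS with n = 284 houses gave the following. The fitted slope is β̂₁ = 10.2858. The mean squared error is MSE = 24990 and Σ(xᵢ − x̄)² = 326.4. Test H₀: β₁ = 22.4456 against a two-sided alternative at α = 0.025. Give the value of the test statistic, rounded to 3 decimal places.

t = -1.390

SE(β̂₁) = √(MSE/Sₓₓ) = √(24990/326.4) = 8.75.
t = (10.2858 − 22.4456) / 8.75 = -1.390.
df = n − 2 = 282.
Two-sided p ≈ 0.1657, which is ≥ 0.025, so fail to reject H₀.
The data are consistent with a true slope of 22.4456 $1000s per unit of living area.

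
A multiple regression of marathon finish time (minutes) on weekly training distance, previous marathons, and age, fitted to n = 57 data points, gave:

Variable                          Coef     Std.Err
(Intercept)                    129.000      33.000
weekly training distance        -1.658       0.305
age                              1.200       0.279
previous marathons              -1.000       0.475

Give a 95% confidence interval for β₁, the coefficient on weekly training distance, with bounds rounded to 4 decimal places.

Read off: b = -1.658, SE = 0.305 for weekly training distance.
df = n − k − 1 = 57 − 3 − 1 = 53.
t* = t_{0.025, 53} = 2.005746.
Margin = t* × SE = 2.005746 × 0.305 = 0.611753.
CI: -1.658 ± 0.611753 → (-2.2698, -1.0462).

(-2.2698, -1.0462)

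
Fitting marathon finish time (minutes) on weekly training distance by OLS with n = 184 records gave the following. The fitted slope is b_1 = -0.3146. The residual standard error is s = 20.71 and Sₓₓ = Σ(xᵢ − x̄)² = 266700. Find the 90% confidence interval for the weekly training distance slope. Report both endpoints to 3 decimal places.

SE(b_1) = s/√Sₓₓ = 20.71/√266700 = 0.0401022.
df = n − 2 = 182.
t* = t_{0.05, 182} = 1.653269.
Margin = t* × SE = 1.653269 × 0.0401022 = 0.06630.
CI: -0.3146 ± 0.06630 → (-0.381, -0.248).
With 90% confidence, each one-unit increase in weekly training distance is associated with a change of between -0.381 and -0.248 minutes in marathon finish time.

(-0.381, -0.248)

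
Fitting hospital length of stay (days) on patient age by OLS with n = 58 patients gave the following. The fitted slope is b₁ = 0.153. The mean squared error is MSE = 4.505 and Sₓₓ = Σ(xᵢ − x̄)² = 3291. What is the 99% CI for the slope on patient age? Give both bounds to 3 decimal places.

(0.054, 0.252)

SE(b₁) = √(MSE/Sₓₓ) = √(4.505/3291) = 0.0369984.
df = n − 2 = 56.
t* = t_{0.005, 56} = 2.666512.
Margin = t* × SE = 2.666512 × 0.0369984 = 0.09866.
CI: 0.153 ± 0.09866 → (0.054, 0.252).
With 99% confidence, each one-unit increase in patient age is associated with a change of between 0.054 and 0.252 days in hospital length of stay.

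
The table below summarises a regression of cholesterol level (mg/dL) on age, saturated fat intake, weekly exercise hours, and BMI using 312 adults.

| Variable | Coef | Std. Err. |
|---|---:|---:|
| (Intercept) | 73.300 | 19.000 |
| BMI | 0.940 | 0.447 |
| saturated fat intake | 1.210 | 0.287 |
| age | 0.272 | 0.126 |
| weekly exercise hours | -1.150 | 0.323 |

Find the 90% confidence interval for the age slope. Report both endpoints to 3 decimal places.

(0.064, 0.480)

Read off: b = 0.272, SE = 0.126 for age.
df = n − k − 1 = 312 − 4 − 1 = 307.
t* = t_{0.05, 307} = 1.649832.
Margin = t* × SE = 1.649832 × 0.126 = 0.20788.
CI: 0.272 ± 0.20788 → (0.064, 0.480).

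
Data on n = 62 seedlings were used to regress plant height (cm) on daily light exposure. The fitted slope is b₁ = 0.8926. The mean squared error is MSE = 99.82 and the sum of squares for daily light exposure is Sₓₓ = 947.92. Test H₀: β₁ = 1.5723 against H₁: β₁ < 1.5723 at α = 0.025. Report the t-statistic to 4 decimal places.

t = -2.0946

SE(b₁) = √(MSE/Sₓₓ) = √(99.82/947.92) = 0.324506.
t = (0.8926 − 1.5723) / 0.324506 = -2.0946.
df = n − 2 = 60.
One-sided p ≈ 0.0202, which is < 0.025, so reject H₀.
There is evidence that the true slope on daily light exposure is below 1.5723 cm per unit.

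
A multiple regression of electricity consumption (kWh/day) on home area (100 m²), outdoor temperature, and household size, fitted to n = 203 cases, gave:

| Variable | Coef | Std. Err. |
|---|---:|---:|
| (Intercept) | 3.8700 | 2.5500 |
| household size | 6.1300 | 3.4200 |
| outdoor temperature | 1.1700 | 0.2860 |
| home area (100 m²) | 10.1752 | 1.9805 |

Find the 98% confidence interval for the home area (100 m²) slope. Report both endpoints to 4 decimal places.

Read off: b = 10.1752, SE = 1.9805 for home area (100 m²).
df = n − k − 1 = 203 − 3 − 1 = 199.
t* = t_{0.01, 199} = 2.345232.
Margin = t* × SE = 2.345232 × 1.9805 = 4.644732.
CI: 10.1752 ± 4.644732 → (5.5305, 14.8199).

(5.5305, 14.8199)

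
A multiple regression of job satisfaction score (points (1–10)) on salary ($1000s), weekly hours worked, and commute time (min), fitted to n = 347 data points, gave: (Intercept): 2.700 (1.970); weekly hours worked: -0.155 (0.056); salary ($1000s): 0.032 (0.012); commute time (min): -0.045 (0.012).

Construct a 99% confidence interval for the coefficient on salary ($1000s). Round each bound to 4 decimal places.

(0.0009, 0.0631)

Read off: b = 0.032, SE = 0.012 for salary ($1000s).
df = n − k − 1 = 347 − 3 − 1 = 343.
t* = t_{0.005, 343} = 2.590239.
Margin = t* × SE = 2.590239 × 0.012 = 0.031083.
CI: 0.032 ± 0.031083 → (0.0009, 0.0631).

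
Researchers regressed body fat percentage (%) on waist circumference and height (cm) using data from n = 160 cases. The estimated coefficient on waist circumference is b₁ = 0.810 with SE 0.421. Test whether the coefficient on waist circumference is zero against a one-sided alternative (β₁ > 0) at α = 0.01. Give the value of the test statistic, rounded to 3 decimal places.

t = 1.924

H₀: β₁ = 0 vs H₁: β₁ > 0.
t = (b₁ − β₁⁰)/SE = 0.810 / 0.421 = 1.924.
df = n − k − 1 = 160 − 2 − 1 = 157.
One-sided p ≈ 0.0281, which is ≥ 0.01, so fail to reject H₀.
The data do not give significant evidence that the true slope on waist circumference is positive, holding the other predictors fixed.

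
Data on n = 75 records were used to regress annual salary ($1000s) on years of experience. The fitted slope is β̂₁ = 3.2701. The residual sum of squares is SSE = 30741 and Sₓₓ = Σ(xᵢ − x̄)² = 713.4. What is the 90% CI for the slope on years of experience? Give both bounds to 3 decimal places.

(1.990, 4.550)

MSE = SSE/(n − 2) = 30741/73 = 421.11.
SE(β̂₁) = √(MSE/Sₓₓ) = √(421.11/713.4) = 0.7683.
df = n − 2 = 73.
t* = t_{0.05, 73} = 1.665996.
Margin = t* × SE = 1.665996 × 0.7683 = 1.27999.
CI: 3.2701 ± 1.27999 → (1.990, 4.550).
With 90% confidence, each one-unit increase in years of experience is associated with a change of between 1.990 and 4.550 $1000s in annual salary.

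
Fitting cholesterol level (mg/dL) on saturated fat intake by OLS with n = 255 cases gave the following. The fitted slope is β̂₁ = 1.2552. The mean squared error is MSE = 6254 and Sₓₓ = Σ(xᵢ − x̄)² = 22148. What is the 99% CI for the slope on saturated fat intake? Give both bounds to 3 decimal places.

(-0.124, 2.634)

SE(β̂₁) = √(MSE/Sₓₓ) = √(6254/22148) = 0.531388.
df = n − 2 = 253.
t* = t_{0.005, 253} = 2.595401.
Margin = t* × SE = 2.595401 × 0.531388 = 1.37916.
CI: 1.2552 ± 1.37916 → (-0.124, 2.634).
With 99% confidence, each one-unit increase in saturated fat intake is associated with a change of between -0.124 and 2.634 mg/dL in cholesterol level.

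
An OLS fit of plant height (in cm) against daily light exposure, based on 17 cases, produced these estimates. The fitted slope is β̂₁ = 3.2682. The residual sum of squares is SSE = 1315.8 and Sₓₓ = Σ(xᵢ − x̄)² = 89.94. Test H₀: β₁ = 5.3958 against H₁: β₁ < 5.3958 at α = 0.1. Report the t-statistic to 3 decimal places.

MSE = SSE/(n − 2) = 1315.8/15 = 87.72.
SE(β̂₁) = √(MSE/Sₓₓ) = √(87.72/89.94) = 0.987581.
t = (3.2682 − 5.3958) / 0.987581 = -2.154.
df = n − 2 = 15.
One-sided p ≈ 0.0239, which is < 0.1, so reject H₀.
There is evidence that the true slope on daily light exposure is below 5.3958 cm per unit.

t = -2.154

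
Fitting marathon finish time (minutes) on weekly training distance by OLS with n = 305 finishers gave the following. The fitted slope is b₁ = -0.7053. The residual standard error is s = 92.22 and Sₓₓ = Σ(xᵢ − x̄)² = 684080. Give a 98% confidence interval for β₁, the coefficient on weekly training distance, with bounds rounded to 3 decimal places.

SE(b₁) = s/√Sₓₓ = 92.22/√684080 = 0.111499.
df = n − 2 = 303.
t* = t_{0.01, 303} = 2.338718.
Margin = t* × SE = 2.338718 × 0.111499 = 0.26077.
CI: -0.7053 ± 0.26077 → (-0.966, -0.445).
With 98% confidence, each one-unit increase in weekly training distance is associated with a change of between -0.966 and -0.445 minutes in marathon finish time.

(-0.966, -0.445)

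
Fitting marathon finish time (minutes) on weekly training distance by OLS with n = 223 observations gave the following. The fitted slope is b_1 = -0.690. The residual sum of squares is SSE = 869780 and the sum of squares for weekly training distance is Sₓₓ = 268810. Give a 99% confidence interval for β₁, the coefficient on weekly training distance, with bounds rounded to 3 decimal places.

(-1.004, -0.376)

MSE = SSE/(n − 2) = 869780/221 = 3935.66.
SE(b_1) = √(MSE/Sₓₓ) = √(3935.66/268810) = 0.121.
df = n − 2 = 221.
t* = t_{0.005, 221} = 2.598258.
Margin = t* × SE = 2.598258 × 0.121 = 0.31439.
CI: -0.690 ± 0.31439 → (-1.004, -0.376).
With 99% confidence, each one-unit increase in weekly training distance is associated with a change of between -1.004 and -0.376 minutes in marathon finish time.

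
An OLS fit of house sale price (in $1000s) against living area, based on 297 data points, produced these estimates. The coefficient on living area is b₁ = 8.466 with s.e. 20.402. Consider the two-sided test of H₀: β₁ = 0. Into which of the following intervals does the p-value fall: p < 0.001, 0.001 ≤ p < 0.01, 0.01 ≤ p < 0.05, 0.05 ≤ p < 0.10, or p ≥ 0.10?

p ≥ 0.10

t = 8.466 / 20.402 = 0.415.
df = n − 2 = 297 − 2 = 295.
Two-sided p = 2·P(T_{295} > |t|) ≈ 0.6785.
So p ≥ 0.10.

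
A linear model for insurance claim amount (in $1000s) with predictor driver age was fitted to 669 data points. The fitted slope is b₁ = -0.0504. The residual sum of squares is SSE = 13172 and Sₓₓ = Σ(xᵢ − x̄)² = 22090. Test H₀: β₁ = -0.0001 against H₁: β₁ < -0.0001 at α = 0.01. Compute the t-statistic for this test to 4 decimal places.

MSE = SSE/(n − 2) = 13172/667 = 19.7481.
SE(b₁) = √(MSE/Sₓₓ) = √(19.7481/22090) = 0.0298996.
t = (-0.0504 − (-0.0001)) / 0.0298996 = -1.6823.
df = n − 2 = 667.
One-sided p ≈ 0.0465, which is ≥ 0.01, so fail to reject H₀.
The data do not give significant evidence that the true slope on driver age is below -0.0001 $1000s per unit.

t = -1.6823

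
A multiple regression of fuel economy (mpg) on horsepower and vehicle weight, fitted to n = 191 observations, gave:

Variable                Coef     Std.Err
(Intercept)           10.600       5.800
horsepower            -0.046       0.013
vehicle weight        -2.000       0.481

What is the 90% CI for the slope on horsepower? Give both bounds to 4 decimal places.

Read off: b = -0.046, SE = 0.013 for horsepower.
df = n − k − 1 = 191 − 2 − 1 = 188.
t* = t_{0.05, 188} = 1.652999.
Margin = t* × SE = 1.652999 × 0.013 = 0.021489.
CI: -0.046 ± 0.021489 → (-0.0675, -0.0245).

(-0.0675, -0.0245)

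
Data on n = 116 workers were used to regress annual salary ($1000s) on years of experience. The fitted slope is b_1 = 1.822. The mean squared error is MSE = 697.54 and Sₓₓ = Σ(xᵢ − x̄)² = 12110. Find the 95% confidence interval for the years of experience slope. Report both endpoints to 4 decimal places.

(1.3466, 2.2974)

SE(b_1) = √(MSE/Sₓₓ) = √(697.54/12110) = 0.240001.
df = n − 2 = 114.
t* = t_{0.025, 114} = 1.980992.
Margin = t* × SE = 1.980992 × 0.240001 = 0.475440.
CI: 1.822 ± 0.475440 → (1.3466, 2.2974).
With 95% confidence, each one-unit increase in years of experience is associated with a change of between 1.3466 and 2.2974 $1000s in annual salary.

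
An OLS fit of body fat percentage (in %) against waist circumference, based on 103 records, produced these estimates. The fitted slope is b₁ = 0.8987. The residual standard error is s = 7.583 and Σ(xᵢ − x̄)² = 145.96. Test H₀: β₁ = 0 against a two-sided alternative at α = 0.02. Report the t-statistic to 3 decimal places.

t = 1.432

SE(b₁) = s/√Sₓₓ = 7.583/√145.96 = 0.62766.
t = 0.8987 / 0.62766 = 1.432.
df = n − 2 = 101.
Two-sided p ≈ 0.1553, which is ≥ 0.02, so fail to reject H₀.
The data do not give significant evidence of an association between waist circumference and body fat percentage.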